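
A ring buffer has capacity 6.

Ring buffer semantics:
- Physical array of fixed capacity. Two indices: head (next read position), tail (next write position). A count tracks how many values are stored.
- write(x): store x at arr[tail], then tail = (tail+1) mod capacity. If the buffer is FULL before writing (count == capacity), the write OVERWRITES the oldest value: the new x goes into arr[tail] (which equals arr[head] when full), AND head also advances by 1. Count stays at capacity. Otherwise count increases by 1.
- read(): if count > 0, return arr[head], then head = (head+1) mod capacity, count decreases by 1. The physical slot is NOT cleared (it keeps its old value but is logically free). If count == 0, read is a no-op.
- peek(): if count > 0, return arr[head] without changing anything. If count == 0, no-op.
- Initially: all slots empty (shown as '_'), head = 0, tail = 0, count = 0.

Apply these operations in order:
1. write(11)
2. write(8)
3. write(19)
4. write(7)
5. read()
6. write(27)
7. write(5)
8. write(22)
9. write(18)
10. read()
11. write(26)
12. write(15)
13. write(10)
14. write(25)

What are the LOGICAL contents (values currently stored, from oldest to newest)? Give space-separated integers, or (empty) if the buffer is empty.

Answer: 22 18 26 15 10 25

Derivation:
After op 1 (write(11)): arr=[11 _ _ _ _ _] head=0 tail=1 count=1
After op 2 (write(8)): arr=[11 8 _ _ _ _] head=0 tail=2 count=2
After op 3 (write(19)): arr=[11 8 19 _ _ _] head=0 tail=3 count=3
After op 4 (write(7)): arr=[11 8 19 7 _ _] head=0 tail=4 count=4
After op 5 (read()): arr=[11 8 19 7 _ _] head=1 tail=4 count=3
After op 6 (write(27)): arr=[11 8 19 7 27 _] head=1 tail=5 count=4
After op 7 (write(5)): arr=[11 8 19 7 27 5] head=1 tail=0 count=5
After op 8 (write(22)): arr=[22 8 19 7 27 5] head=1 tail=1 count=6
After op 9 (write(18)): arr=[22 18 19 7 27 5] head=2 tail=2 count=6
After op 10 (read()): arr=[22 18 19 7 27 5] head=3 tail=2 count=5
After op 11 (write(26)): arr=[22 18 26 7 27 5] head=3 tail=3 count=6
After op 12 (write(15)): arr=[22 18 26 15 27 5] head=4 tail=4 count=6
After op 13 (write(10)): arr=[22 18 26 15 10 5] head=5 tail=5 count=6
After op 14 (write(25)): arr=[22 18 26 15 10 25] head=0 tail=0 count=6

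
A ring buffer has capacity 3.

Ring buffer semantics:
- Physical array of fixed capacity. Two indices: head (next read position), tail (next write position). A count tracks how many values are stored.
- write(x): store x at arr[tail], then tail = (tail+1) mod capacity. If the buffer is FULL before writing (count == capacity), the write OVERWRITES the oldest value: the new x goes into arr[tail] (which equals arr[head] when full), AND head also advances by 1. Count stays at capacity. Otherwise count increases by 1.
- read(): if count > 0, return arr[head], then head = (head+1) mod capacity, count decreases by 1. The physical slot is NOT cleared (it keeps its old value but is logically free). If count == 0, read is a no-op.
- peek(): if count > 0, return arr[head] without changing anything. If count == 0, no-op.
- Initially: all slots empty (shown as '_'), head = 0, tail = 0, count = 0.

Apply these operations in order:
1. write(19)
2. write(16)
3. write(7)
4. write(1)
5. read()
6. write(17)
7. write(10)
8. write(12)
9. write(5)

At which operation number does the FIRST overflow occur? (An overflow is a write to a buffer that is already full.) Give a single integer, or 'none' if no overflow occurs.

After op 1 (write(19)): arr=[19 _ _] head=0 tail=1 count=1
After op 2 (write(16)): arr=[19 16 _] head=0 tail=2 count=2
After op 3 (write(7)): arr=[19 16 7] head=0 tail=0 count=3
After op 4 (write(1)): arr=[1 16 7] head=1 tail=1 count=3
After op 5 (read()): arr=[1 16 7] head=2 tail=1 count=2
After op 6 (write(17)): arr=[1 17 7] head=2 tail=2 count=3
After op 7 (write(10)): arr=[1 17 10] head=0 tail=0 count=3
After op 8 (write(12)): arr=[12 17 10] head=1 tail=1 count=3
After op 9 (write(5)): arr=[12 5 10] head=2 tail=2 count=3

Answer: 4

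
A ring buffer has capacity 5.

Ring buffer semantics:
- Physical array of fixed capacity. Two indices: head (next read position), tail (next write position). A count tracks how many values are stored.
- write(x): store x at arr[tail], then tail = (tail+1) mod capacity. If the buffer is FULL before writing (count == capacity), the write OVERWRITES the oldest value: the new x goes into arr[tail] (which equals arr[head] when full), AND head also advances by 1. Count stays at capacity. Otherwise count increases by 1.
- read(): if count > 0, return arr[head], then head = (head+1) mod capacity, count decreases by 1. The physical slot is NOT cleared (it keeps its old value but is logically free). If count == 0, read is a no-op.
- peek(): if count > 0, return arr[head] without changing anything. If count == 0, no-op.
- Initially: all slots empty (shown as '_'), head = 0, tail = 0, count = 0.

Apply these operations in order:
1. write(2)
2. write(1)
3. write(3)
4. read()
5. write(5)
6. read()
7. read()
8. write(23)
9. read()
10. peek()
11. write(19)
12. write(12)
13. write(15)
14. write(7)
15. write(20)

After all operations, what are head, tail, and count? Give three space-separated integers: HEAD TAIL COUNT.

After op 1 (write(2)): arr=[2 _ _ _ _] head=0 tail=1 count=1
After op 2 (write(1)): arr=[2 1 _ _ _] head=0 tail=2 count=2
After op 3 (write(3)): arr=[2 1 3 _ _] head=0 tail=3 count=3
After op 4 (read()): arr=[2 1 3 _ _] head=1 tail=3 count=2
After op 5 (write(5)): arr=[2 1 3 5 _] head=1 tail=4 count=3
After op 6 (read()): arr=[2 1 3 5 _] head=2 tail=4 count=2
After op 7 (read()): arr=[2 1 3 5 _] head=3 tail=4 count=1
After op 8 (write(23)): arr=[2 1 3 5 23] head=3 tail=0 count=2
After op 9 (read()): arr=[2 1 3 5 23] head=4 tail=0 count=1
After op 10 (peek()): arr=[2 1 3 5 23] head=4 tail=0 count=1
After op 11 (write(19)): arr=[19 1 3 5 23] head=4 tail=1 count=2
After op 12 (write(12)): arr=[19 12 3 5 23] head=4 tail=2 count=3
After op 13 (write(15)): arr=[19 12 15 5 23] head=4 tail=3 count=4
After op 14 (write(7)): arr=[19 12 15 7 23] head=4 tail=4 count=5
After op 15 (write(20)): arr=[19 12 15 7 20] head=0 tail=0 count=5

Answer: 0 0 5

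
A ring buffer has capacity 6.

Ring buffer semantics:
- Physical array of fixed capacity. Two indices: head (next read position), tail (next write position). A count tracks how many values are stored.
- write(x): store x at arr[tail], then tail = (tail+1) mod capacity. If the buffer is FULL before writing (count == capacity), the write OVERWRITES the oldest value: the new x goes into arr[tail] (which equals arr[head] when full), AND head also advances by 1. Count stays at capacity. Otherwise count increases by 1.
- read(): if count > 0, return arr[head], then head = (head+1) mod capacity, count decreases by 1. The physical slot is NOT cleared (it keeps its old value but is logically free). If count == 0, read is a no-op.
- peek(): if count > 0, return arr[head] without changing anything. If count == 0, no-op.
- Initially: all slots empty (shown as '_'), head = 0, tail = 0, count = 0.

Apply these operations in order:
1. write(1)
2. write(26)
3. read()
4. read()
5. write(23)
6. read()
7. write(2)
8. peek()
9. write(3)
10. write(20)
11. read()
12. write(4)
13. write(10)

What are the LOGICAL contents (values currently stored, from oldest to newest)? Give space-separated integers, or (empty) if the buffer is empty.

After op 1 (write(1)): arr=[1 _ _ _ _ _] head=0 tail=1 count=1
After op 2 (write(26)): arr=[1 26 _ _ _ _] head=0 tail=2 count=2
After op 3 (read()): arr=[1 26 _ _ _ _] head=1 tail=2 count=1
After op 4 (read()): arr=[1 26 _ _ _ _] head=2 tail=2 count=0
After op 5 (write(23)): arr=[1 26 23 _ _ _] head=2 tail=3 count=1
After op 6 (read()): arr=[1 26 23 _ _ _] head=3 tail=3 count=0
After op 7 (write(2)): arr=[1 26 23 2 _ _] head=3 tail=4 count=1
After op 8 (peek()): arr=[1 26 23 2 _ _] head=3 tail=4 count=1
After op 9 (write(3)): arr=[1 26 23 2 3 _] head=3 tail=5 count=2
After op 10 (write(20)): arr=[1 26 23 2 3 20] head=3 tail=0 count=3
After op 11 (read()): arr=[1 26 23 2 3 20] head=4 tail=0 count=2
After op 12 (write(4)): arr=[4 26 23 2 3 20] head=4 tail=1 count=3
After op 13 (write(10)): arr=[4 10 23 2 3 20] head=4 tail=2 count=4

Answer: 3 20 4 10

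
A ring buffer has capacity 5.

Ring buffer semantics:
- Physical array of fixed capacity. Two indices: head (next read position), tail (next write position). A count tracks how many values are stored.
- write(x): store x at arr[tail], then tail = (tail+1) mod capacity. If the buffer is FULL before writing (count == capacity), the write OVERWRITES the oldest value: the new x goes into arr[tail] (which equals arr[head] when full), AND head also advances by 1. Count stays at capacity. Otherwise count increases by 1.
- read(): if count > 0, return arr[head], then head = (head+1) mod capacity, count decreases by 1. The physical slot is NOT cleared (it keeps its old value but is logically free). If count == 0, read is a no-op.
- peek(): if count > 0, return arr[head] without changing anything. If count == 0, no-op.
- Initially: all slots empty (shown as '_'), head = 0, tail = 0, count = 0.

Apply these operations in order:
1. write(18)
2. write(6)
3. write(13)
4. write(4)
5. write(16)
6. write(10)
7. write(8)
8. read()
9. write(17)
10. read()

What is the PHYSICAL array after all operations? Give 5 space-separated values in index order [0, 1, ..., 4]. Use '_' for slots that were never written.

Answer: 10 8 17 4 16

Derivation:
After op 1 (write(18)): arr=[18 _ _ _ _] head=0 tail=1 count=1
After op 2 (write(6)): arr=[18 6 _ _ _] head=0 tail=2 count=2
After op 3 (write(13)): arr=[18 6 13 _ _] head=0 tail=3 count=3
After op 4 (write(4)): arr=[18 6 13 4 _] head=0 tail=4 count=4
After op 5 (write(16)): arr=[18 6 13 4 16] head=0 tail=0 count=5
After op 6 (write(10)): arr=[10 6 13 4 16] head=1 tail=1 count=5
After op 7 (write(8)): arr=[10 8 13 4 16] head=2 tail=2 count=5
After op 8 (read()): arr=[10 8 13 4 16] head=3 tail=2 count=4
After op 9 (write(17)): arr=[10 8 17 4 16] head=3 tail=3 count=5
After op 10 (read()): arr=[10 8 17 4 16] head=4 tail=3 count=4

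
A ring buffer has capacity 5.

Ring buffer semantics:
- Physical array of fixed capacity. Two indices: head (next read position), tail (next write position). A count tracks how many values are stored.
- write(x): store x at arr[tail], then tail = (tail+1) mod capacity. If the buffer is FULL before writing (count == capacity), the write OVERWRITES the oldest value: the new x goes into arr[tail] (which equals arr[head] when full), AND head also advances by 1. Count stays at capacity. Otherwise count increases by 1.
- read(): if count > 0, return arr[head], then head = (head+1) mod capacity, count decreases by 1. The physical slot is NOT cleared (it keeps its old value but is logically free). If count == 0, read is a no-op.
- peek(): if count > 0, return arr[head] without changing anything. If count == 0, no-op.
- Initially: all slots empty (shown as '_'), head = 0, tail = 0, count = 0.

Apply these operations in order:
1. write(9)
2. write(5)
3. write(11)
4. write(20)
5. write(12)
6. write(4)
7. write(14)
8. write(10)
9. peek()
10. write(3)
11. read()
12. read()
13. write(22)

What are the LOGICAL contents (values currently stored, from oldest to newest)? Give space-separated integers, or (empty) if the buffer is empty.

After op 1 (write(9)): arr=[9 _ _ _ _] head=0 tail=1 count=1
After op 2 (write(5)): arr=[9 5 _ _ _] head=0 tail=2 count=2
After op 3 (write(11)): arr=[9 5 11 _ _] head=0 tail=3 count=3
After op 4 (write(20)): arr=[9 5 11 20 _] head=0 tail=4 count=4
After op 5 (write(12)): arr=[9 5 11 20 12] head=0 tail=0 count=5
After op 6 (write(4)): arr=[4 5 11 20 12] head=1 tail=1 count=5
After op 7 (write(14)): arr=[4 14 11 20 12] head=2 tail=2 count=5
After op 8 (write(10)): arr=[4 14 10 20 12] head=3 tail=3 count=5
After op 9 (peek()): arr=[4 14 10 20 12] head=3 tail=3 count=5
After op 10 (write(3)): arr=[4 14 10 3 12] head=4 tail=4 count=5
After op 11 (read()): arr=[4 14 10 3 12] head=0 tail=4 count=4
After op 12 (read()): arr=[4 14 10 3 12] head=1 tail=4 count=3
After op 13 (write(22)): arr=[4 14 10 3 22] head=1 tail=0 count=4

Answer: 14 10 3 22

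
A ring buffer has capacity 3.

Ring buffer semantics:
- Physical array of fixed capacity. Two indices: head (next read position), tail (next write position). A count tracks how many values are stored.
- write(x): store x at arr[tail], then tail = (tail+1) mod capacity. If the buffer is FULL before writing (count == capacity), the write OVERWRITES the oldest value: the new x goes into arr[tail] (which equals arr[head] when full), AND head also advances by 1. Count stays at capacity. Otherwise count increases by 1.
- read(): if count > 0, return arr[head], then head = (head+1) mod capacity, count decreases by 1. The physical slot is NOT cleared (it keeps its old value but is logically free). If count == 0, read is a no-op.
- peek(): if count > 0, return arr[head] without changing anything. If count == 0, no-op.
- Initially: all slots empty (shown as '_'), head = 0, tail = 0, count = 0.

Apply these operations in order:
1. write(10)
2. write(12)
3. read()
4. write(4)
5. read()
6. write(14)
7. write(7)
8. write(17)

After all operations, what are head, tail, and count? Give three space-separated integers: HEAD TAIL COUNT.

Answer: 0 0 3

Derivation:
After op 1 (write(10)): arr=[10 _ _] head=0 tail=1 count=1
After op 2 (write(12)): arr=[10 12 _] head=0 tail=2 count=2
After op 3 (read()): arr=[10 12 _] head=1 tail=2 count=1
After op 4 (write(4)): arr=[10 12 4] head=1 tail=0 count=2
After op 5 (read()): arr=[10 12 4] head=2 tail=0 count=1
After op 6 (write(14)): arr=[14 12 4] head=2 tail=1 count=2
After op 7 (write(7)): arr=[14 7 4] head=2 tail=2 count=3
After op 8 (write(17)): arr=[14 7 17] head=0 tail=0 count=3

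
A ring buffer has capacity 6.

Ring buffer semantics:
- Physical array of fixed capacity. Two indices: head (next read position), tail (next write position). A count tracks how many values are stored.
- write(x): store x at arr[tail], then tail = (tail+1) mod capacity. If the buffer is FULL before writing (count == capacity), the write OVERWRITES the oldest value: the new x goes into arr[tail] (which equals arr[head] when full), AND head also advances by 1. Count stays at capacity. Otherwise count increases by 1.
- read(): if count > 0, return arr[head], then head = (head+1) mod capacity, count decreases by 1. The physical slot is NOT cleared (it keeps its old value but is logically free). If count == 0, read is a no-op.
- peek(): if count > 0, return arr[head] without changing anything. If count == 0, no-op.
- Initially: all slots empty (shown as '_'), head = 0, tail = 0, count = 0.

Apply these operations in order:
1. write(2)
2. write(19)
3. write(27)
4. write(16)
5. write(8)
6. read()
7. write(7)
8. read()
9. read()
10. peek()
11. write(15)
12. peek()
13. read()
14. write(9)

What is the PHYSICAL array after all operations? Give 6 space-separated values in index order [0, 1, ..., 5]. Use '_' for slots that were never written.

After op 1 (write(2)): arr=[2 _ _ _ _ _] head=0 tail=1 count=1
After op 2 (write(19)): arr=[2 19 _ _ _ _] head=0 tail=2 count=2
After op 3 (write(27)): arr=[2 19 27 _ _ _] head=0 tail=3 count=3
After op 4 (write(16)): arr=[2 19 27 16 _ _] head=0 tail=4 count=4
After op 5 (write(8)): arr=[2 19 27 16 8 _] head=0 tail=5 count=5
After op 6 (read()): arr=[2 19 27 16 8 _] head=1 tail=5 count=4
After op 7 (write(7)): arr=[2 19 27 16 8 7] head=1 tail=0 count=5
After op 8 (read()): arr=[2 19 27 16 8 7] head=2 tail=0 count=4
After op 9 (read()): arr=[2 19 27 16 8 7] head=3 tail=0 count=3
After op 10 (peek()): arr=[2 19 27 16 8 7] head=3 tail=0 count=3
After op 11 (write(15)): arr=[15 19 27 16 8 7] head=3 tail=1 count=4
After op 12 (peek()): arr=[15 19 27 16 8 7] head=3 tail=1 count=4
After op 13 (read()): arr=[15 19 27 16 8 7] head=4 tail=1 count=3
After op 14 (write(9)): arr=[15 9 27 16 8 7] head=4 tail=2 count=4

Answer: 15 9 27 16 8 7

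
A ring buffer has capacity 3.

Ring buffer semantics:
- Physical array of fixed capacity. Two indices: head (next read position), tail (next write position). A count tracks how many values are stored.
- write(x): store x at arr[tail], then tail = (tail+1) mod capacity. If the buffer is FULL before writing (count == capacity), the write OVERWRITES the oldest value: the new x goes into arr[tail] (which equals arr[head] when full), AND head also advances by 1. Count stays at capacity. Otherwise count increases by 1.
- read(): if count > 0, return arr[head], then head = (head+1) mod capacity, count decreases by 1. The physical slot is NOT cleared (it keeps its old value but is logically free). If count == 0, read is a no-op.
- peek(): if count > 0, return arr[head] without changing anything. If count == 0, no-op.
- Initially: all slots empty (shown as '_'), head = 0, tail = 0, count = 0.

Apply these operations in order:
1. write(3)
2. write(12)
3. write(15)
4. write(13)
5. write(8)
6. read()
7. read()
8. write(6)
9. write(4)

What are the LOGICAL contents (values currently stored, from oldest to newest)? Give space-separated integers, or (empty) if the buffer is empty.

After op 1 (write(3)): arr=[3 _ _] head=0 tail=1 count=1
After op 2 (write(12)): arr=[3 12 _] head=0 tail=2 count=2
After op 3 (write(15)): arr=[3 12 15] head=0 tail=0 count=3
After op 4 (write(13)): arr=[13 12 15] head=1 tail=1 count=3
After op 5 (write(8)): arr=[13 8 15] head=2 tail=2 count=3
After op 6 (read()): arr=[13 8 15] head=0 tail=2 count=2
After op 7 (read()): arr=[13 8 15] head=1 tail=2 count=1
After op 8 (write(6)): arr=[13 8 6] head=1 tail=0 count=2
After op 9 (write(4)): arr=[4 8 6] head=1 tail=1 count=3

Answer: 8 6 4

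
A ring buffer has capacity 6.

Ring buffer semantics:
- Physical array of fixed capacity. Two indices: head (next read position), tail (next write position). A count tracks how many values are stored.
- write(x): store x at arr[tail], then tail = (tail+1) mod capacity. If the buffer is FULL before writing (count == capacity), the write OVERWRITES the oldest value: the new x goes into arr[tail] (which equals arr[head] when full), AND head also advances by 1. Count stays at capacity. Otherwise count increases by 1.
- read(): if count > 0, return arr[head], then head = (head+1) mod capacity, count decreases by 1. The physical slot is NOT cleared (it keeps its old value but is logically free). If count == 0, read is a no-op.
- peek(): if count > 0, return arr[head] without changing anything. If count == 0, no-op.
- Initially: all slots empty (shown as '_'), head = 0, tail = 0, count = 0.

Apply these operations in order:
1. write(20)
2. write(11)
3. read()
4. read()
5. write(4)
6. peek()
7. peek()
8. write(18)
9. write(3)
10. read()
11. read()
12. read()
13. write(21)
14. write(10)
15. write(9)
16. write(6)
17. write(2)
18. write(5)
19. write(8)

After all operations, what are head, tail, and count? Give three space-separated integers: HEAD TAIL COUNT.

After op 1 (write(20)): arr=[20 _ _ _ _ _] head=0 tail=1 count=1
After op 2 (write(11)): arr=[20 11 _ _ _ _] head=0 tail=2 count=2
After op 3 (read()): arr=[20 11 _ _ _ _] head=1 tail=2 count=1
After op 4 (read()): arr=[20 11 _ _ _ _] head=2 tail=2 count=0
After op 5 (write(4)): arr=[20 11 4 _ _ _] head=2 tail=3 count=1
After op 6 (peek()): arr=[20 11 4 _ _ _] head=2 tail=3 count=1
After op 7 (peek()): arr=[20 11 4 _ _ _] head=2 tail=3 count=1
After op 8 (write(18)): arr=[20 11 4 18 _ _] head=2 tail=4 count=2
After op 9 (write(3)): arr=[20 11 4 18 3 _] head=2 tail=5 count=3
After op 10 (read()): arr=[20 11 4 18 3 _] head=3 tail=5 count=2
After op 11 (read()): arr=[20 11 4 18 3 _] head=4 tail=5 count=1
After op 12 (read()): arr=[20 11 4 18 3 _] head=5 tail=5 count=0
After op 13 (write(21)): arr=[20 11 4 18 3 21] head=5 tail=0 count=1
After op 14 (write(10)): arr=[10 11 4 18 3 21] head=5 tail=1 count=2
After op 15 (write(9)): arr=[10 9 4 18 3 21] head=5 tail=2 count=3
After op 16 (write(6)): arr=[10 9 6 18 3 21] head=5 tail=3 count=4
After op 17 (write(2)): arr=[10 9 6 2 3 21] head=5 tail=4 count=5
After op 18 (write(5)): arr=[10 9 6 2 5 21] head=5 tail=5 count=6
After op 19 (write(8)): arr=[10 9 6 2 5 8] head=0 tail=0 count=6

Answer: 0 0 6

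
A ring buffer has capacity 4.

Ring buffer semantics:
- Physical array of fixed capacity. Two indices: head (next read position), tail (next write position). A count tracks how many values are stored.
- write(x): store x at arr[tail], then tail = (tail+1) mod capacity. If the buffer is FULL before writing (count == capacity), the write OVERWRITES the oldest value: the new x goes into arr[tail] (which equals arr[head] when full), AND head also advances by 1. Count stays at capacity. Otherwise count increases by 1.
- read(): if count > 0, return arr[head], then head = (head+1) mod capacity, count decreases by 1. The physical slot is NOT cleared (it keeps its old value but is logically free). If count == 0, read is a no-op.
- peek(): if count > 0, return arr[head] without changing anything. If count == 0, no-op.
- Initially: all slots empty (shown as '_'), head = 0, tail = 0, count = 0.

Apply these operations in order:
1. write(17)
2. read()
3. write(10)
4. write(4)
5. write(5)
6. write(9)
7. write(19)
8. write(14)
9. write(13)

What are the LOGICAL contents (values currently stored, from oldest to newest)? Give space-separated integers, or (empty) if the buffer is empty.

Answer: 9 19 14 13

Derivation:
After op 1 (write(17)): arr=[17 _ _ _] head=0 tail=1 count=1
After op 2 (read()): arr=[17 _ _ _] head=1 tail=1 count=0
After op 3 (write(10)): arr=[17 10 _ _] head=1 tail=2 count=1
After op 4 (write(4)): arr=[17 10 4 _] head=1 tail=3 count=2
After op 5 (write(5)): arr=[17 10 4 5] head=1 tail=0 count=3
After op 6 (write(9)): arr=[9 10 4 5] head=1 tail=1 count=4
After op 7 (write(19)): arr=[9 19 4 5] head=2 tail=2 count=4
After op 8 (write(14)): arr=[9 19 14 5] head=3 tail=3 count=4
After op 9 (write(13)): arr=[9 19 14 13] head=0 tail=0 count=4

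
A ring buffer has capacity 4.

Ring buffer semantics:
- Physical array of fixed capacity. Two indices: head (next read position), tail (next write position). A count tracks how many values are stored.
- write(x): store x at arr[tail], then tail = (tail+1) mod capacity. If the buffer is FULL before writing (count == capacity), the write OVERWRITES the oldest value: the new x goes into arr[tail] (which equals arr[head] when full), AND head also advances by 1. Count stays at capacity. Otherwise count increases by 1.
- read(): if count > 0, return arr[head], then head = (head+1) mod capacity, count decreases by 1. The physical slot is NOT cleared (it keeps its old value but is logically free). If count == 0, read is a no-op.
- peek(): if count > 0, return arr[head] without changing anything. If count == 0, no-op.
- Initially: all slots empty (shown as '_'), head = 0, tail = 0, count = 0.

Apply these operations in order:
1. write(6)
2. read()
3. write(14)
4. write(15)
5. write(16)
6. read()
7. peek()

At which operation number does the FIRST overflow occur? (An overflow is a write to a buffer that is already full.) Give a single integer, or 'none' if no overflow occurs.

Answer: none

Derivation:
After op 1 (write(6)): arr=[6 _ _ _] head=0 tail=1 count=1
After op 2 (read()): arr=[6 _ _ _] head=1 tail=1 count=0
After op 3 (write(14)): arr=[6 14 _ _] head=1 tail=2 count=1
After op 4 (write(15)): arr=[6 14 15 _] head=1 tail=3 count=2
After op 5 (write(16)): arr=[6 14 15 16] head=1 tail=0 count=3
After op 6 (read()): arr=[6 14 15 16] head=2 tail=0 count=2
After op 7 (peek()): arr=[6 14 15 16] head=2 tail=0 count=2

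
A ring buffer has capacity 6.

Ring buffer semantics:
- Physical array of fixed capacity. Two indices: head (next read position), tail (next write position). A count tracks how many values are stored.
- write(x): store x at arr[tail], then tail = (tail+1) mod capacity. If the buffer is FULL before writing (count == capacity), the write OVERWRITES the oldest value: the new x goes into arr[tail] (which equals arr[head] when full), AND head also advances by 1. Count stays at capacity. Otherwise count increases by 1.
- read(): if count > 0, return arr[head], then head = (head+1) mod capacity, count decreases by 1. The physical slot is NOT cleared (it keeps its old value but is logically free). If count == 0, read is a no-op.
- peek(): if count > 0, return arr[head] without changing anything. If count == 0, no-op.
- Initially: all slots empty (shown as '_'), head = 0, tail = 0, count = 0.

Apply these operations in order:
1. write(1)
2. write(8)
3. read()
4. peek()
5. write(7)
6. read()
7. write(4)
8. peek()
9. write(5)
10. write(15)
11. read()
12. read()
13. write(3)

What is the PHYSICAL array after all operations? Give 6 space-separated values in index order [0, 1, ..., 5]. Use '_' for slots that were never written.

Answer: 3 8 7 4 5 15

Derivation:
After op 1 (write(1)): arr=[1 _ _ _ _ _] head=0 tail=1 count=1
After op 2 (write(8)): arr=[1 8 _ _ _ _] head=0 tail=2 count=2
After op 3 (read()): arr=[1 8 _ _ _ _] head=1 tail=2 count=1
After op 4 (peek()): arr=[1 8 _ _ _ _] head=1 tail=2 count=1
After op 5 (write(7)): arr=[1 8 7 _ _ _] head=1 tail=3 count=2
After op 6 (read()): arr=[1 8 7 _ _ _] head=2 tail=3 count=1
After op 7 (write(4)): arr=[1 8 7 4 _ _] head=2 tail=4 count=2
After op 8 (peek()): arr=[1 8 7 4 _ _] head=2 tail=4 count=2
After op 9 (write(5)): arr=[1 8 7 4 5 _] head=2 tail=5 count=3
After op 10 (write(15)): arr=[1 8 7 4 5 15] head=2 tail=0 count=4
After op 11 (read()): arr=[1 8 7 4 5 15] head=3 tail=0 count=3
After op 12 (read()): arr=[1 8 7 4 5 15] head=4 tail=0 count=2
After op 13 (write(3)): arr=[3 8 7 4 5 15] head=4 tail=1 count=3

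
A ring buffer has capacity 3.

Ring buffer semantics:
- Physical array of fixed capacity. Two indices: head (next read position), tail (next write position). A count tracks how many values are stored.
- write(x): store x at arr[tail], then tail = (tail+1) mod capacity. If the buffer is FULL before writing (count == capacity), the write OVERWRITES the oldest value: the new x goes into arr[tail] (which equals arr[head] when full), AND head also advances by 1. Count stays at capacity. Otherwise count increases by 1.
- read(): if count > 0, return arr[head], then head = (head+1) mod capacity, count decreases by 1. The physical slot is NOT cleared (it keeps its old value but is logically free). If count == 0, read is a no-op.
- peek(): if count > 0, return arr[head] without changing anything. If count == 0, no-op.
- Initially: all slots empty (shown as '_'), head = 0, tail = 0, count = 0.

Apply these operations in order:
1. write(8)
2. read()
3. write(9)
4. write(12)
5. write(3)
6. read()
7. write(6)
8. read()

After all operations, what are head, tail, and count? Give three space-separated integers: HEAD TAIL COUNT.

After op 1 (write(8)): arr=[8 _ _] head=0 tail=1 count=1
After op 2 (read()): arr=[8 _ _] head=1 tail=1 count=0
After op 3 (write(9)): arr=[8 9 _] head=1 tail=2 count=1
After op 4 (write(12)): arr=[8 9 12] head=1 tail=0 count=2
After op 5 (write(3)): arr=[3 9 12] head=1 tail=1 count=3
After op 6 (read()): arr=[3 9 12] head=2 tail=1 count=2
After op 7 (write(6)): arr=[3 6 12] head=2 tail=2 count=3
After op 8 (read()): arr=[3 6 12] head=0 tail=2 count=2

Answer: 0 2 2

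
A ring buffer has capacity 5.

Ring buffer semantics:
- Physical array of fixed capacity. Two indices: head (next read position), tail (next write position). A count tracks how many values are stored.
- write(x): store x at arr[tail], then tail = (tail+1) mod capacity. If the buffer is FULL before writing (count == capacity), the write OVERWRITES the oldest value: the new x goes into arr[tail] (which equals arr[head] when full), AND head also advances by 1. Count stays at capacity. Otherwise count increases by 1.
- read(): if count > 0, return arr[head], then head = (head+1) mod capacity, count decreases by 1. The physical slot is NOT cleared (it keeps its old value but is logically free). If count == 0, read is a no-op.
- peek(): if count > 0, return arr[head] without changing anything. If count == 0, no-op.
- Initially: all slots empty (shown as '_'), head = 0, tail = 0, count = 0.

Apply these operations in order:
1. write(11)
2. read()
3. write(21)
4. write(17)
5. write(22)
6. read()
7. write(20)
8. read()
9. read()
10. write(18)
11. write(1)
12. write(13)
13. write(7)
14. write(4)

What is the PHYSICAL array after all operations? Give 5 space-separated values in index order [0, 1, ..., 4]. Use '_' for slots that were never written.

After op 1 (write(11)): arr=[11 _ _ _ _] head=0 tail=1 count=1
After op 2 (read()): arr=[11 _ _ _ _] head=1 tail=1 count=0
After op 3 (write(21)): arr=[11 21 _ _ _] head=1 tail=2 count=1
After op 4 (write(17)): arr=[11 21 17 _ _] head=1 tail=3 count=2
After op 5 (write(22)): arr=[11 21 17 22 _] head=1 tail=4 count=3
After op 6 (read()): arr=[11 21 17 22 _] head=2 tail=4 count=2
After op 7 (write(20)): arr=[11 21 17 22 20] head=2 tail=0 count=3
After op 8 (read()): arr=[11 21 17 22 20] head=3 tail=0 count=2
After op 9 (read()): arr=[11 21 17 22 20] head=4 tail=0 count=1
After op 10 (write(18)): arr=[18 21 17 22 20] head=4 tail=1 count=2
After op 11 (write(1)): arr=[18 1 17 22 20] head=4 tail=2 count=3
After op 12 (write(13)): arr=[18 1 13 22 20] head=4 tail=3 count=4
After op 13 (write(7)): arr=[18 1 13 7 20] head=4 tail=4 count=5
After op 14 (write(4)): arr=[18 1 13 7 4] head=0 tail=0 count=5

Answer: 18 1 13 7 4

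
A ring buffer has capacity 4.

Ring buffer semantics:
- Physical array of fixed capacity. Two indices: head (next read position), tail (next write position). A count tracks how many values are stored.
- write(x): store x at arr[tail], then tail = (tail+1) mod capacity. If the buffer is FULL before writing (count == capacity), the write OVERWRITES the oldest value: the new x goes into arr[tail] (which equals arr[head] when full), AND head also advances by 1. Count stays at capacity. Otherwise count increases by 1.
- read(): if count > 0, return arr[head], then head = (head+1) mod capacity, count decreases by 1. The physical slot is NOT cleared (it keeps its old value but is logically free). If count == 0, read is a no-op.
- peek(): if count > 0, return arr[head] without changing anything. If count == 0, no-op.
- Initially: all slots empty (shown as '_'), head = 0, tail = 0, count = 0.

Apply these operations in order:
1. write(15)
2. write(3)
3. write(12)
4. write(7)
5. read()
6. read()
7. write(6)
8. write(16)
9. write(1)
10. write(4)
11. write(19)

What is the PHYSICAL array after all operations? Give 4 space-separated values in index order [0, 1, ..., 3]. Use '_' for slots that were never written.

Answer: 19 16 1 4

Derivation:
After op 1 (write(15)): arr=[15 _ _ _] head=0 tail=1 count=1
After op 2 (write(3)): arr=[15 3 _ _] head=0 tail=2 count=2
After op 3 (write(12)): arr=[15 3 12 _] head=0 tail=3 count=3
After op 4 (write(7)): arr=[15 3 12 7] head=0 tail=0 count=4
After op 5 (read()): arr=[15 3 12 7] head=1 tail=0 count=3
After op 6 (read()): arr=[15 3 12 7] head=2 tail=0 count=2
After op 7 (write(6)): arr=[6 3 12 7] head=2 tail=1 count=3
After op 8 (write(16)): arr=[6 16 12 7] head=2 tail=2 count=4
After op 9 (write(1)): arr=[6 16 1 7] head=3 tail=3 count=4
After op 10 (write(4)): arr=[6 16 1 4] head=0 tail=0 count=4
After op 11 (write(19)): arr=[19 16 1 4] head=1 tail=1 count=4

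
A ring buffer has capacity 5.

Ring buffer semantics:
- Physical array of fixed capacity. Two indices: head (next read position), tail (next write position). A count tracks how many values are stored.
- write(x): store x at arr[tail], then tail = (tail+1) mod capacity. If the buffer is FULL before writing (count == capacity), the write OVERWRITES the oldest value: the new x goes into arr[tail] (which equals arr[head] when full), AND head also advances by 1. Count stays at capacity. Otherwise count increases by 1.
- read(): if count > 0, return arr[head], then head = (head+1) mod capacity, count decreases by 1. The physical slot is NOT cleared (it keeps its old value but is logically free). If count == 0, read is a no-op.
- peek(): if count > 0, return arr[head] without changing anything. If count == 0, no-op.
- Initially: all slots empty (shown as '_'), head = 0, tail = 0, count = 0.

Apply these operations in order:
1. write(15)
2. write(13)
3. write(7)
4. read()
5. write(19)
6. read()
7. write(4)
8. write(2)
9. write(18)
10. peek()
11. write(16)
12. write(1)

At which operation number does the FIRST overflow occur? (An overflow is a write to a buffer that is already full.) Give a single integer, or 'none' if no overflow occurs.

Answer: 11

Derivation:
After op 1 (write(15)): arr=[15 _ _ _ _] head=0 tail=1 count=1
After op 2 (write(13)): arr=[15 13 _ _ _] head=0 tail=2 count=2
After op 3 (write(7)): arr=[15 13 7 _ _] head=0 tail=3 count=3
After op 4 (read()): arr=[15 13 7 _ _] head=1 tail=3 count=2
After op 5 (write(19)): arr=[15 13 7 19 _] head=1 tail=4 count=3
After op 6 (read()): arr=[15 13 7 19 _] head=2 tail=4 count=2
After op 7 (write(4)): arr=[15 13 7 19 4] head=2 tail=0 count=3
After op 8 (write(2)): arr=[2 13 7 19 4] head=2 tail=1 count=4
After op 9 (write(18)): arr=[2 18 7 19 4] head=2 tail=2 count=5
After op 10 (peek()): arr=[2 18 7 19 4] head=2 tail=2 count=5
After op 11 (write(16)): arr=[2 18 16 19 4] head=3 tail=3 count=5
After op 12 (write(1)): arr=[2 18 16 1 4] head=4 tail=4 count=5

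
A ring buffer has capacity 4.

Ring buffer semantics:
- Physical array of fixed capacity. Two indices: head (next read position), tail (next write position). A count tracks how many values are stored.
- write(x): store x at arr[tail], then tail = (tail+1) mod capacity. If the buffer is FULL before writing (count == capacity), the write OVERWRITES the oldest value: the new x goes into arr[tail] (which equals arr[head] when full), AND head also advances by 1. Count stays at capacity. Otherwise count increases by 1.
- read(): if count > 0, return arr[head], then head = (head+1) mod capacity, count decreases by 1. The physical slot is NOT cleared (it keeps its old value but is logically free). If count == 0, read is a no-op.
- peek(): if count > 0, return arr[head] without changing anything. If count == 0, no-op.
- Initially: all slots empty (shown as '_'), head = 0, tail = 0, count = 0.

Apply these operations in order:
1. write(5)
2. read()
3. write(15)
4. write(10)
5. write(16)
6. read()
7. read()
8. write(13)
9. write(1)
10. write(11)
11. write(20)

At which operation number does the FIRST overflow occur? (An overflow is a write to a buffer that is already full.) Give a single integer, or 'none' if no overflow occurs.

After op 1 (write(5)): arr=[5 _ _ _] head=0 tail=1 count=1
After op 2 (read()): arr=[5 _ _ _] head=1 tail=1 count=0
After op 3 (write(15)): arr=[5 15 _ _] head=1 tail=2 count=1
After op 4 (write(10)): arr=[5 15 10 _] head=1 tail=3 count=2
After op 5 (write(16)): arr=[5 15 10 16] head=1 tail=0 count=3
After op 6 (read()): arr=[5 15 10 16] head=2 tail=0 count=2
After op 7 (read()): arr=[5 15 10 16] head=3 tail=0 count=1
After op 8 (write(13)): arr=[13 15 10 16] head=3 tail=1 count=2
After op 9 (write(1)): arr=[13 1 10 16] head=3 tail=2 count=3
After op 10 (write(11)): arr=[13 1 11 16] head=3 tail=3 count=4
After op 11 (write(20)): arr=[13 1 11 20] head=0 tail=0 count=4

Answer: 11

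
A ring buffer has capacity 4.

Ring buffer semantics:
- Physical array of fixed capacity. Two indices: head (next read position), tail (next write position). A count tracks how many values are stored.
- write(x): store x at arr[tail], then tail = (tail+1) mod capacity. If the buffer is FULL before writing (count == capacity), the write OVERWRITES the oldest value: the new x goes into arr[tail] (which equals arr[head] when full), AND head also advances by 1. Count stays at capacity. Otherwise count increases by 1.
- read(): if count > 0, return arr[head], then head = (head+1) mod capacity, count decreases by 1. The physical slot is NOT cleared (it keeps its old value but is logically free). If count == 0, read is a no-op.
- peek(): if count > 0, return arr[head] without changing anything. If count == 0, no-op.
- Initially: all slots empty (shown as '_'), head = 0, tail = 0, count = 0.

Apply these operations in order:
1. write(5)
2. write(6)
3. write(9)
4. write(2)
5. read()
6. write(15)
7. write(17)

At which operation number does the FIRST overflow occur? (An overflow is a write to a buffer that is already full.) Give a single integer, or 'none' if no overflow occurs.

After op 1 (write(5)): arr=[5 _ _ _] head=0 tail=1 count=1
After op 2 (write(6)): arr=[5 6 _ _] head=0 tail=2 count=2
After op 3 (write(9)): arr=[5 6 9 _] head=0 tail=3 count=3
After op 4 (write(2)): arr=[5 6 9 2] head=0 tail=0 count=4
After op 5 (read()): arr=[5 6 9 2] head=1 tail=0 count=3
After op 6 (write(15)): arr=[15 6 9 2] head=1 tail=1 count=4
After op 7 (write(17)): arr=[15 17 9 2] head=2 tail=2 count=4

Answer: 7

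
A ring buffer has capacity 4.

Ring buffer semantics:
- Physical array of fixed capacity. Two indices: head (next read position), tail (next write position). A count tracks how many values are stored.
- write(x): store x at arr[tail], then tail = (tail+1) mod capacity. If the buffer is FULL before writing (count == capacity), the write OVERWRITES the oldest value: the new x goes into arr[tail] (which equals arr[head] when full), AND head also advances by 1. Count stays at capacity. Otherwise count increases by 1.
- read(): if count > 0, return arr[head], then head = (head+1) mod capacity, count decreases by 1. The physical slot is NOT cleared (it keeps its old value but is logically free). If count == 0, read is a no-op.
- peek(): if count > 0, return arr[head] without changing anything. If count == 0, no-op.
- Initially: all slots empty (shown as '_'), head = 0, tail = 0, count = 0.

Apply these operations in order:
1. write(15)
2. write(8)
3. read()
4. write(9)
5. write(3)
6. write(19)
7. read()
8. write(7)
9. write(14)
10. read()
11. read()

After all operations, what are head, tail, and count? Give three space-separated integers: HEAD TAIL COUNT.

After op 1 (write(15)): arr=[15 _ _ _] head=0 tail=1 count=1
After op 2 (write(8)): arr=[15 8 _ _] head=0 tail=2 count=2
After op 3 (read()): arr=[15 8 _ _] head=1 tail=2 count=1
After op 4 (write(9)): arr=[15 8 9 _] head=1 tail=3 count=2
After op 5 (write(3)): arr=[15 8 9 3] head=1 tail=0 count=3
After op 6 (write(19)): arr=[19 8 9 3] head=1 tail=1 count=4
After op 7 (read()): arr=[19 8 9 3] head=2 tail=1 count=3
After op 8 (write(7)): arr=[19 7 9 3] head=2 tail=2 count=4
After op 9 (write(14)): arr=[19 7 14 3] head=3 tail=3 count=4
After op 10 (read()): arr=[19 7 14 3] head=0 tail=3 count=3
After op 11 (read()): arr=[19 7 14 3] head=1 tail=3 count=2

Answer: 1 3 2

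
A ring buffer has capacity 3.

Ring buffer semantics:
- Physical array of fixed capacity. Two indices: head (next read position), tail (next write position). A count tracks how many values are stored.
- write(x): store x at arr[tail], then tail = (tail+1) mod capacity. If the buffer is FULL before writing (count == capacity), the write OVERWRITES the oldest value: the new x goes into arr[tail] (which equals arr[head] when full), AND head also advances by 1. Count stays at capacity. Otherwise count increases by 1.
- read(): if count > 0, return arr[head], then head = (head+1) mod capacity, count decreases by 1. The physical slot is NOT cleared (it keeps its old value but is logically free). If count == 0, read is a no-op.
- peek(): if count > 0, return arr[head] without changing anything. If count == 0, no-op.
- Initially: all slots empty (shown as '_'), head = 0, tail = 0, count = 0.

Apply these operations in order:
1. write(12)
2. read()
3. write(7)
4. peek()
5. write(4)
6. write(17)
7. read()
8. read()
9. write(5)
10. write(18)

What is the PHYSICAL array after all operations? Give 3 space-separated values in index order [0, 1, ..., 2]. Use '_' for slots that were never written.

Answer: 17 5 18

Derivation:
After op 1 (write(12)): arr=[12 _ _] head=0 tail=1 count=1
After op 2 (read()): arr=[12 _ _] head=1 tail=1 count=0
After op 3 (write(7)): arr=[12 7 _] head=1 tail=2 count=1
After op 4 (peek()): arr=[12 7 _] head=1 tail=2 count=1
After op 5 (write(4)): arr=[12 7 4] head=1 tail=0 count=2
After op 6 (write(17)): arr=[17 7 4] head=1 tail=1 count=3
After op 7 (read()): arr=[17 7 4] head=2 tail=1 count=2
After op 8 (read()): arr=[17 7 4] head=0 tail=1 count=1
After op 9 (write(5)): arr=[17 5 4] head=0 tail=2 count=2
After op 10 (write(18)): arr=[17 5 18] head=0 tail=0 count=3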